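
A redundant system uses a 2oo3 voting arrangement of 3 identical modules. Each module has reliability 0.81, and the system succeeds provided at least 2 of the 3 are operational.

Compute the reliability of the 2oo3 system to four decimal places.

R = Σ_{i=2}^{3} C(3,i) p^i (1−p)^{3−i} with p = 0.81
C(3,2)·0.81^2·0.19^1 = 0.373977
C(3,3)·0.81^3·0.19^0 = 0.531441
Sum = 0.9054

0.9054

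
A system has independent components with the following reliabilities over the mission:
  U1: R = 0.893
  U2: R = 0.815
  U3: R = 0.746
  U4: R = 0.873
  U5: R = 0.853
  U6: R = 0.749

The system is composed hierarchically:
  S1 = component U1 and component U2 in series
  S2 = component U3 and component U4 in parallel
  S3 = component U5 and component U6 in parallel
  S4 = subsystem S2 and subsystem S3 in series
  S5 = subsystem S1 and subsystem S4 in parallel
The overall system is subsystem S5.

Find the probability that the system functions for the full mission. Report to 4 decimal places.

Series (U1 and U2): 0.893000 × 0.815000 = 0.727795
Parallel (U3 and U4): 1 − (1 − 0.746000)(1 − 0.873000) = 0.967742
Parallel (U5 and U6): 1 − (1 − 0.853000)(1 − 0.749000) = 0.963103
Series ([0.967742] and [0.963103]): 0.967742 × 0.963103 = 0.932035
Parallel ([0.727795] and [0.932035]): 1 − (1 − 0.727795)(1 − 0.932035) = 0.9815

0.9815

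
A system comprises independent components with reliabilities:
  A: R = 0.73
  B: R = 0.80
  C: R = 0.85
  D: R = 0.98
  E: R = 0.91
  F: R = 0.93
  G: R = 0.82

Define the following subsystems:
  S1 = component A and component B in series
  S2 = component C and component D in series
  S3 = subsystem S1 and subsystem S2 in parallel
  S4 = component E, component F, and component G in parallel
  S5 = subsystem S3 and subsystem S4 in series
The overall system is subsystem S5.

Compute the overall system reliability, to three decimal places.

Series (A and B): 0.73000 × 0.80000 = 0.58400
Series (C and D): 0.85000 × 0.98000 = 0.83300
Parallel ([0.58400] and [0.83300]): 1 − (1 − 0.58400)(1 − 0.83300) = 0.93053
Parallel (E, F, and G): 1 − (1 − 0.91000)(1 − 0.93000)(1 − 0.82000) = 0.99887
Series ([0.93053] and [0.99887]): 0.93053 × 0.99887 = 0.929

0.929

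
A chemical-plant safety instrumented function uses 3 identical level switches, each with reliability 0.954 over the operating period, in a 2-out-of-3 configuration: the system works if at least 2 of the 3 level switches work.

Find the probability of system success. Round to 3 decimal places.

R = Σ_{i=2}^{3} C(3,i) p^i (1−p)^{3−i} with p = 0.954
C(3,2)·0.954^2·0.046^1 = 0.12560
C(3,3)·0.954^3·0.046^0 = 0.86825
Sum = 0.994

0.994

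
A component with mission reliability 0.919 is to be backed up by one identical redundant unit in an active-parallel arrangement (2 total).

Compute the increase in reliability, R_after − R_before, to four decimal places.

R_before = 0.919
R_after = 1 − (1 − 0.919)^2 = 0.9934
ΔR = 0.9934 − 0.919 = 0.0744

0.0744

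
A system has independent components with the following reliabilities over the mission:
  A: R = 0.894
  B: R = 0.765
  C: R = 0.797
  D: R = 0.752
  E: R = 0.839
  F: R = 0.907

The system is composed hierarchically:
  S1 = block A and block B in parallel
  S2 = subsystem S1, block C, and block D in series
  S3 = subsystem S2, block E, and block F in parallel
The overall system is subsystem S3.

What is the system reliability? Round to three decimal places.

0.994

Parallel (A and B): 1 − (1 − 0.89400)(1 − 0.76500) = 0.97509
Series ([0.97509], C, and D): 0.97509 × 0.79700 × 0.75200 = 0.58441
Parallel ([0.58441], E, and F): 1 − (1 − 0.58441)(1 − 0.83900)(1 − 0.90700) = 0.994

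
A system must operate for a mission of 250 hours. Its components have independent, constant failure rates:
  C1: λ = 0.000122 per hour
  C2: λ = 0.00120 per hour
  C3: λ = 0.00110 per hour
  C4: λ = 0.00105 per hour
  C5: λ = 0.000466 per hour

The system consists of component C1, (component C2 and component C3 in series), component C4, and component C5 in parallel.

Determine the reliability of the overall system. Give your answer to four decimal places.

0.9997

R(C1) = exp(−0.000122 × 250) = 0.969960
R(C2) = exp(−0.00120 × 250) = 0.740818
R(C3) = exp(−0.00110 × 250) = 0.759572
R(C4) = exp(−0.00105 × 250) = 0.769126
R(C5) = exp(−0.000466 × 250) = 0.890030
Series (C2 and C3): 0.740818 × 0.759572 = 0.562705
Parallel (C1, [0.562705], C4, and C5): 1 − (1 − 0.969960)(1 − 0.562705)(1 − 0.769126)(1 − 0.890030) = 0.9997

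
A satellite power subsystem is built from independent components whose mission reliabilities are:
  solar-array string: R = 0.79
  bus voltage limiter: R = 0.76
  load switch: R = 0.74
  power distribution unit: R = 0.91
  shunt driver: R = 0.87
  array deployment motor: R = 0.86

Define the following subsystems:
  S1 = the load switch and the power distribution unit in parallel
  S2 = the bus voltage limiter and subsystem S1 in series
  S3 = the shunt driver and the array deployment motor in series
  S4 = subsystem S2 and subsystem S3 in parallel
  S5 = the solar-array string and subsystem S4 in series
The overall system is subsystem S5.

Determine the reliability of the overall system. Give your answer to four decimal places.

0.7387

Parallel (load switch and power distribution unit): 1 − (1 − 0.740000)(1 − 0.910000) = 0.976600
Series (bus voltage limiter and [0.976600]): 0.760000 × 0.976600 = 0.742216
Series (shunt driver and array deployment motor): 0.870000 × 0.860000 = 0.748200
Parallel ([0.742216] and [0.748200]): 1 − (1 − 0.742216)(1 − 0.748200) = 0.935090
Series (solar-array string and [0.935090]): 0.790000 × 0.935090 = 0.7387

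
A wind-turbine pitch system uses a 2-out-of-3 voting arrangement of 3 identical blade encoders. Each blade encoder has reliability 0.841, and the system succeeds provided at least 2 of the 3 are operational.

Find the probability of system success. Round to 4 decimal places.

0.9322

R = Σ_{i=2}^{3} C(3,i) p^i (1−p)^{3−i} with p = 0.841
C(3,2)·0.841^2·0.159^1 = 0.337373
C(3,3)·0.841^3·0.159^0 = 0.594823
Sum = 0.9322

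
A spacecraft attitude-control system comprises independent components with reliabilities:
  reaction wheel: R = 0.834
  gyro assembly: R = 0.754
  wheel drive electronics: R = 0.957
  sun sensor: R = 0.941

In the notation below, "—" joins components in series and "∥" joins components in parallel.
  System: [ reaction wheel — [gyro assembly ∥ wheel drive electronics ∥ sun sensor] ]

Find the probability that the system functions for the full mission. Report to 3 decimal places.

0.833

Parallel (gyro assembly, wheel drive electronics, and sun sensor): 1 − (1 − 0.75400)(1 − 0.95700)(1 − 0.94100) = 0.99938
Series (reaction wheel and [0.99938]): 0.83400 × 0.99938 = 0.833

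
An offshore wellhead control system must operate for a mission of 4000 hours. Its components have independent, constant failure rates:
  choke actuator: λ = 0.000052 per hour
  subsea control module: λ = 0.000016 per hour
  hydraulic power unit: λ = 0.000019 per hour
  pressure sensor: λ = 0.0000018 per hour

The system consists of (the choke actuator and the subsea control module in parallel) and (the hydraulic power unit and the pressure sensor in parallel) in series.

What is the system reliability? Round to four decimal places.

0.9878

R(choke actuator) = exp(−0.000052 × 4000) = 0.812207
R(subsea control module) = exp(−0.000016 × 4000) = 0.938005
R(hydraulic power unit) = exp(−0.000019 × 4000) = 0.926816
R(pressure sensor) = exp(−0.0000018 × 4000) = 0.992826
Parallel (choke actuator and subsea control module): 1 − (1 − 0.812207)(1 − 0.938005) = 0.988358
Parallel (hydraulic power unit and pressure sensor): 1 − (1 − 0.926816)(1 − 0.992826) = 0.999475
Series ([0.988358] and [0.999475]): 0.988358 × 0.999475 = 0.9878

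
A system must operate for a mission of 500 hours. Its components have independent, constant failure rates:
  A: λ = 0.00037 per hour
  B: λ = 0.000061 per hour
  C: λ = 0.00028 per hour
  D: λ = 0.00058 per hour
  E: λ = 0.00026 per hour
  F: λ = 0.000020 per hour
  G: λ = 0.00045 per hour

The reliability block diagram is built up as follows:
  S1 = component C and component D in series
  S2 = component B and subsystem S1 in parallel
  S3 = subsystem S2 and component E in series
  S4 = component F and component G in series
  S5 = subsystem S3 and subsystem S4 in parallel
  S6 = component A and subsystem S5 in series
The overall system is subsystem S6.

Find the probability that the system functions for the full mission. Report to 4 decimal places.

0.8083

R(A) = exp(−0.00037 × 500) = 0.831104
R(B) = exp(−0.000061 × 500) = 0.969960
R(C) = exp(−0.00028 × 500) = 0.869358
R(D) = exp(−0.00058 × 500) = 0.748264
R(E) = exp(−0.00026 × 500) = 0.878095
R(F) = exp(−0.000020 × 500) = 0.990050
R(G) = exp(−0.00045 × 500) = 0.798516
Series (C and D): 0.869358 × 0.748264 = 0.650509
Parallel (B and [0.650509]): 1 − (1 − 0.969960)(1 − 0.650509) = 0.989501
Series ([0.989501] and E): 0.989501 × 0.878095 = 0.868876
Series (F and G): 0.990050 × 0.798516 = 0.790571
Parallel ([0.868876] and [0.790571]): 1 − (1 − 0.868876)(1 − 0.790571) = 0.972539
Series (A and [0.972539]): 0.831104 × 0.972539 = 0.8083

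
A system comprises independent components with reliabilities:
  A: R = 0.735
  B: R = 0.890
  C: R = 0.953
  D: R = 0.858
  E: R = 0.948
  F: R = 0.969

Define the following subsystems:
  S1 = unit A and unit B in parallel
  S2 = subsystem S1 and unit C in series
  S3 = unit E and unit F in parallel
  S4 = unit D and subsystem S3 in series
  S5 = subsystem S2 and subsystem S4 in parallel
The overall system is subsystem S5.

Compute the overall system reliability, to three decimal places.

Parallel (A and B): 1 − (1 − 0.73500)(1 − 0.89000) = 0.97085
Series ([0.97085] and C): 0.97085 × 0.95300 = 0.92522
Parallel (E and F): 1 − (1 − 0.94800)(1 − 0.96900) = 0.99839
Series (D and [0.99839]): 0.85800 × 0.99839 = 0.85662
Parallel ([0.92522] and [0.85662]): 1 − (1 − 0.92522)(1 − 0.85662) = 0.989

0.989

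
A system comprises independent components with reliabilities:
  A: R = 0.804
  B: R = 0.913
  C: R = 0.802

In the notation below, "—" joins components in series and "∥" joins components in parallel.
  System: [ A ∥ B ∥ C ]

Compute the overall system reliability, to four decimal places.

0.9966

Parallel (A, B, and C): 1 − (1 − 0.804000)(1 − 0.913000)(1 − 0.802000) = 0.9966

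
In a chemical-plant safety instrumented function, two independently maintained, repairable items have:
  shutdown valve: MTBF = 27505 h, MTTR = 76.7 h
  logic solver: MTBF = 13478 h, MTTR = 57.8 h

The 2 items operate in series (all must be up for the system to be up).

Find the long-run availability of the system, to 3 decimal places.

A(shutdown valve) = MTBF/(MTBF+MTTR) = 27505/(27505+76.7) = 0.997219
A(logic solver) = MTBF/(MTBF+MTTR) = 13478/(13478+57.8) = 0.995730
Series availability: 0.997219 × 0.995730 = 0.993

0.993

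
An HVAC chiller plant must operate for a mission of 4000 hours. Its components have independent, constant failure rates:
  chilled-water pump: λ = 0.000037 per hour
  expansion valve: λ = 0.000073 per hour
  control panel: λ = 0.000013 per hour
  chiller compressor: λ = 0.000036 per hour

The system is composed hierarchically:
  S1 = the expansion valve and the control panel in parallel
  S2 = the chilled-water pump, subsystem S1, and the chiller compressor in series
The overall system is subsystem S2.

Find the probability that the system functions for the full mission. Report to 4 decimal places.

R(chilled-water pump) = exp(−0.000037 × 4000) = 0.862431
R(expansion valve) = exp(−0.000073 × 4000) = 0.746769
R(control panel) = exp(−0.000013 × 4000) = 0.949329
R(chiller compressor) = exp(−0.000036 × 4000) = 0.865888
Parallel (expansion valve and control panel): 1 − (1 − 0.746769)(1 − 0.949329) = 0.987169
Series (chilled-water pump, [0.987169], and chiller compressor): 0.862431 × 0.987169 × 0.865888 = 0.7372

0.7372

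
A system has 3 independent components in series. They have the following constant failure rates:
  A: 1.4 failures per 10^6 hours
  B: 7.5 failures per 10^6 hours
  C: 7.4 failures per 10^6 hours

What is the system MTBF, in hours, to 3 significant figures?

61300

Series of exponential components: λ_sys = Σ λ_i
λ_sys = 0.0000014 + 0.0000075 + 0.0000074 = 1.6300e-05 /h
MTBF = 1 / λ_sys = 61300 h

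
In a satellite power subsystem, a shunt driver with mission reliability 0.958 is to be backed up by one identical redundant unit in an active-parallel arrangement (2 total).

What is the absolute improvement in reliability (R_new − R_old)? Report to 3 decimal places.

0.040

R_before = 0.958
R_after = 1 − (1 − 0.958)^2 = 0.998
ΔR = 0.998 − 0.958 = 0.040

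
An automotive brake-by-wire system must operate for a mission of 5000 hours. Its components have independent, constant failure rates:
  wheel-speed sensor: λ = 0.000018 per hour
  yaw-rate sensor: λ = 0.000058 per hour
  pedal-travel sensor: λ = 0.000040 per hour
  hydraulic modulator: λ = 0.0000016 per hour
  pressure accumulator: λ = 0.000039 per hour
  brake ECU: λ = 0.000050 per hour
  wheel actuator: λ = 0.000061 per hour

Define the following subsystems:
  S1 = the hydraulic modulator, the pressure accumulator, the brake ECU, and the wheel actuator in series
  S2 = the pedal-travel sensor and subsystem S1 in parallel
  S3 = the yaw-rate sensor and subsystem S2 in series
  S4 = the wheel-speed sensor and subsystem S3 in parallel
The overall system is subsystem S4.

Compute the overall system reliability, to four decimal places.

R(wheel-speed sensor) = exp(−0.000018 × 5000) = 0.913931
R(yaw-rate sensor) = exp(−0.000058 × 5000) = 0.748264
R(pedal-travel sensor) = exp(−0.000040 × 5000) = 0.818731
R(hydraulic modulator) = exp(−0.0000016 × 5000) = 0.992032
R(pressure accumulator) = exp(−0.000039 × 5000) = 0.822835
R(brake ECU) = exp(−0.000050 × 5000) = 0.778801
R(wheel actuator) = exp(−0.000061 × 5000) = 0.737123
Series (hydraulic modulator, pressure accumulator, brake ECU, and wheel actuator): 0.992032 × 0.822835 × 0.778801 × 0.737123 = 0.468603
Parallel (pedal-travel sensor and [0.468603]): 1 − (1 − 0.818731)(1 − 0.468603) = 0.903674
Series (yaw-rate sensor and [0.903674]): 0.748264 × 0.903674 = 0.676187
Parallel (wheel-speed sensor and [0.676187]): 1 − (1 − 0.913931)(1 − 0.676187) = 0.9721

0.9721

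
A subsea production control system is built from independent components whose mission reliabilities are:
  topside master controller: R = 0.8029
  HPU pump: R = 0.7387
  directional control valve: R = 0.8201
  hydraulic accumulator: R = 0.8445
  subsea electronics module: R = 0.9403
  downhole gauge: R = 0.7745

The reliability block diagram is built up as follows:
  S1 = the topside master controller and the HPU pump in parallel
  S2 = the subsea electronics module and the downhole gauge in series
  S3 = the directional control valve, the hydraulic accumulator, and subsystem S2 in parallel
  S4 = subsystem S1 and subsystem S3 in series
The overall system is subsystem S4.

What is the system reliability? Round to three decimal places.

0.941

Parallel (topside master controller and HPU pump): 1 − (1 − 0.80290)(1 − 0.73870) = 0.94850
Series (subsea electronics module and downhole gauge): 0.94030 × 0.77450 = 0.72826
Parallel (directional control valve, hydraulic accumulator, and [0.72826]): 1 − (1 − 0.82010)(1 − 0.84450)(1 − 0.72826) = 0.99240
Series ([0.94850] and [0.99240]): 0.94850 × 0.99240 = 0.941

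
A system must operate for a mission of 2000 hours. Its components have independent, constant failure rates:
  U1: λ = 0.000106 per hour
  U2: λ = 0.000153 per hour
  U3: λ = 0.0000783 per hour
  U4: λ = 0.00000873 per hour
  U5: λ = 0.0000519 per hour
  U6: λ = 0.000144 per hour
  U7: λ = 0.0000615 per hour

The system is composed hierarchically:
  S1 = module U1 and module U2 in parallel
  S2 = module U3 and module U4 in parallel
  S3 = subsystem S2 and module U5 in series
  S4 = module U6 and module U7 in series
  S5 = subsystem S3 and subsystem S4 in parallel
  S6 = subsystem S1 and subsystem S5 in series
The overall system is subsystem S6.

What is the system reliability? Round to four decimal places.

R(U1) = exp(−0.000106 × 2000) = 0.808965
R(U2) = exp(−0.000153 × 2000) = 0.736387
R(U3) = exp(−0.0000783 × 2000) = 0.855046
R(U4) = exp(−0.00000873 × 2000) = 0.982692
R(U5) = exp(−0.0000519 × 2000) = 0.901406
R(U6) = exp(−0.000144 × 2000) = 0.749762
R(U7) = exp(−0.0000615 × 2000) = 0.884264
Parallel (U1 and U2): 1 − (1 − 0.808965)(1 − 0.736387) = 0.949641
Parallel (U3 and U4): 1 − (1 − 0.855046)(1 − 0.982692) = 0.997491
Series ([0.997491] and U5): 0.997491 × 0.901406 = 0.899144
Series (U6 and U7): 0.749762 × 0.884264 = 0.662988
Parallel ([0.899144] and [0.662988]): 1 − (1 − 0.899144)(1 − 0.662988) = 0.966010
Series ([0.949641] and [0.966010]): 0.949641 × 0.966010 = 0.9174

0.9174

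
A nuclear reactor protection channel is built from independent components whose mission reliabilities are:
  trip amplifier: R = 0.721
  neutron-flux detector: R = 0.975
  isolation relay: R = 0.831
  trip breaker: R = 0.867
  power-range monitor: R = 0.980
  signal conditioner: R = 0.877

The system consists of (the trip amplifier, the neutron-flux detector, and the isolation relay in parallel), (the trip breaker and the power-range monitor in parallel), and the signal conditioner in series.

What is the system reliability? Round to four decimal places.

Parallel (trip amplifier, neutron-flux detector, and isolation relay): 1 − (1 − 0.721000)(1 − 0.975000)(1 − 0.831000) = 0.998821
Parallel (trip breaker and power-range monitor): 1 − (1 − 0.867000)(1 − 0.980000) = 0.997340
Series ([0.998821], [0.997340], and signal conditioner): 0.998821 × 0.997340 × 0.877000 = 0.8736

0.8736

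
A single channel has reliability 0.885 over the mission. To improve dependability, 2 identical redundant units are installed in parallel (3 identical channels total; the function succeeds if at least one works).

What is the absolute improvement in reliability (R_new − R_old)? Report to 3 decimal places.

0.113

R_before = 0.885
R_after = 1 − (1 − 0.885)^3 = 0.998
ΔR = 0.998 − 0.885 = 0.113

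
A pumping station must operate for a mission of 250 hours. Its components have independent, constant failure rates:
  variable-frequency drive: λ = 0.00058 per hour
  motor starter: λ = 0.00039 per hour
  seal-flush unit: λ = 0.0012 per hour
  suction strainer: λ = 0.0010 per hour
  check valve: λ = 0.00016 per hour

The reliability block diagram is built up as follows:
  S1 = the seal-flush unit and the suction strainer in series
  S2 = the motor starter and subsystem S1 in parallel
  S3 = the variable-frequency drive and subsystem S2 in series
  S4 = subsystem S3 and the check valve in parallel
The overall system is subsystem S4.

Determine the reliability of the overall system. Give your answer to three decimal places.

0.993

R(variable-frequency drive) = exp(−0.00058 × 250) = 0.86502
R(motor starter) = exp(−0.00039 × 250) = 0.90710
R(seal-flush unit) = exp(−0.0012 × 250) = 0.74082
R(suction strainer) = exp(−0.0010 × 250) = 0.77880
R(check valve) = exp(−0.00016 × 250) = 0.96079
Series (seal-flush unit and suction strainer): 0.74082 × 0.77880 = 0.57695
Parallel (motor starter and [0.57695]): 1 − (1 − 0.90710)(1 − 0.57695) = 0.96070
Series (variable-frequency drive and [0.96070]): 0.86502 × 0.96070 = 0.83102
Parallel ([0.83102] and check valve): 1 − (1 − 0.83102)(1 − 0.96079) = 0.993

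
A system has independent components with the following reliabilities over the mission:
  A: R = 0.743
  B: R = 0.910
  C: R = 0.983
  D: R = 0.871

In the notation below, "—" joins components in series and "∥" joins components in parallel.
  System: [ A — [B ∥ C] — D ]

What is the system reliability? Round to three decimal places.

0.646

Parallel (B and C): 1 − (1 − 0.91000)(1 − 0.98300) = 0.99847
Series (A, [0.99847], and D): 0.74300 × 0.99847 × 0.87100 = 0.646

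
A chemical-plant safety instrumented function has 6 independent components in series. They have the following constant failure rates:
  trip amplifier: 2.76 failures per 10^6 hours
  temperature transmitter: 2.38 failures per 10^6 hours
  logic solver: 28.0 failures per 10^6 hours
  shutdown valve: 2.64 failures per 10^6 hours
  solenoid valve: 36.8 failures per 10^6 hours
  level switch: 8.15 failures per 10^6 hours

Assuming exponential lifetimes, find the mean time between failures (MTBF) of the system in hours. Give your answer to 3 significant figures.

Series of exponential components: λ_sys = Σ λ_i
λ_sys = 0.00000276 + 0.00000238 + 0.0000280 + 0.00000264 + 0.0000368 + 0.00000815 = 8.0730e-05 /h
MTBF = 1 / λ_sys = 12400 h

12400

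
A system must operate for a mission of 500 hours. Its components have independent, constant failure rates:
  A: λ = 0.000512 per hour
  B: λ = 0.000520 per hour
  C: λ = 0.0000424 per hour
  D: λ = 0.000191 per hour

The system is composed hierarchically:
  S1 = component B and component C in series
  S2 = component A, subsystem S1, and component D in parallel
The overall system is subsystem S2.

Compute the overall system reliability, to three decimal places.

0.995

R(A) = exp(−0.000512 × 500) = 0.77414
R(B) = exp(−0.000520 × 500) = 0.77105
R(C) = exp(−0.0000424 × 500) = 0.97902
R(D) = exp(−0.000191 × 500) = 0.90892
Series (B and C): 0.77105 × 0.97902 = 0.75487
Parallel (A, [0.75487], and D): 1 − (1 − 0.77414)(1 − 0.75487)(1 − 0.90892) = 0.995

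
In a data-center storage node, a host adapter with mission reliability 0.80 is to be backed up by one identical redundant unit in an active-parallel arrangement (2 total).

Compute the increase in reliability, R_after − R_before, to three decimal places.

R_before = 0.80
R_after = 1 − (1 − 0.80)^2 = 0.960
ΔR = 0.960 − 0.80 = 0.160

0.160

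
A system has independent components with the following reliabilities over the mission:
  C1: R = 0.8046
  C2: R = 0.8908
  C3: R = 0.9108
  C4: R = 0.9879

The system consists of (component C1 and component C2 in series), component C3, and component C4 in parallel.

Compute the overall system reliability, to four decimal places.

0.9997

Series (C1 and C2): 0.804600 × 0.890800 = 0.716738
Parallel ([0.716738], C3, and C4): 1 − (1 − 0.716738)(1 − 0.910800)(1 − 0.987900) = 0.9997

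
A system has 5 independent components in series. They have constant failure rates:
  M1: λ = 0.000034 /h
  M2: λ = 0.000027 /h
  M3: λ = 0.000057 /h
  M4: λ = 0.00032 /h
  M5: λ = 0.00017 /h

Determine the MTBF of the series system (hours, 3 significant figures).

1640

Series of exponential components: λ_sys = Σ λ_i
λ_sys = 0.000034 + 0.000027 + 0.000057 + 0.00032 + 0.00017 = 6.0800e-04 /h
MTBF = 1 / λ_sys = 1640 h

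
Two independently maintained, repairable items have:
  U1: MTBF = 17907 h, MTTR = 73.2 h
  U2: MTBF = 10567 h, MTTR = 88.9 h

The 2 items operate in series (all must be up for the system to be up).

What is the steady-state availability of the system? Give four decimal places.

0.9876

A(U1) = MTBF/(MTBF+MTTR) = 17907/(17907+73.2) = 0.995929
A(U2) = MTBF/(MTBF+MTTR) = 10567/(10567+88.9) = 0.991657
Series availability: 0.995929 × 0.991657 = 0.9876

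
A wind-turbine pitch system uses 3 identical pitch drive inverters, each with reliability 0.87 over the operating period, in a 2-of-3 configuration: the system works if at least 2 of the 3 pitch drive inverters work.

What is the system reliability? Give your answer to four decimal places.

R = Σ_{i=2}^{3} C(3,i) p^i (1−p)^{3−i} with p = 0.87
C(3,2)·0.87^2·0.13^1 = 0.295191
C(3,3)·0.87^3·0.13^0 = 0.658503
Sum = 0.9537

0.9537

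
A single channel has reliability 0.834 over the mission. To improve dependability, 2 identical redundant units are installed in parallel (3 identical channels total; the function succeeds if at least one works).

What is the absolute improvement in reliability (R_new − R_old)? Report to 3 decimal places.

0.161

R_before = 0.834
R_after = 1 − (1 − 0.834)^3 = 0.995
ΔR = 0.995 − 0.834 = 0.161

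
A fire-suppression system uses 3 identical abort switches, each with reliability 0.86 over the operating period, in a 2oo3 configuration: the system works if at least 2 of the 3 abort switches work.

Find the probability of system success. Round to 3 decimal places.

R = Σ_{i=2}^{3} C(3,i) p^i (1−p)^{3−i} with p = 0.86
C(3,2)·0.86^2·0.14^1 = 0.31063
C(3,3)·0.86^3·0.14^0 = 0.63606
Sum = 0.947

0.947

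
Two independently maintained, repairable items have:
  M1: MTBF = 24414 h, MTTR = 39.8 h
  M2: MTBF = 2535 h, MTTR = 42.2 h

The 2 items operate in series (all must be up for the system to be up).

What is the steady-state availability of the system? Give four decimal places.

A(M1) = MTBF/(MTBF+MTTR) = 24414/(24414+39.8) = 0.998372
A(M2) = MTBF/(MTBF+MTTR) = 2535/(2535+42.2) = 0.983626
Series availability: 0.998372 × 0.983626 = 0.9820

0.9820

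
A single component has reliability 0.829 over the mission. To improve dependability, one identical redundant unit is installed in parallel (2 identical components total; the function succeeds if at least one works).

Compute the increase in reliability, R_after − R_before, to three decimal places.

0.142

R_before = 0.829
R_after = 1 − (1 − 0.829)^2 = 0.971
ΔR = 0.971 − 0.829 = 0.142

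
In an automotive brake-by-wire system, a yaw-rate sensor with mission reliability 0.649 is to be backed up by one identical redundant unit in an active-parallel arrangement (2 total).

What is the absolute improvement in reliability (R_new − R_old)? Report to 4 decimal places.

0.2278

R_before = 0.649
R_after = 1 − (1 − 0.649)^2 = 0.8768
ΔR = 0.8768 − 0.649 = 0.2278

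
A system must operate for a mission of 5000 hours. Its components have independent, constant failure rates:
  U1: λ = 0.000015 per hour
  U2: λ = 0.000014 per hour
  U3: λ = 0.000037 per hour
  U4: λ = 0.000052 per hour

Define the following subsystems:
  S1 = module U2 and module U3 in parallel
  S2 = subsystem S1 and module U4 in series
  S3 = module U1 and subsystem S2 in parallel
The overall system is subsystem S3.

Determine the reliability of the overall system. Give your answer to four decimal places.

0.9828

R(U1) = exp(−0.000015 × 5000) = 0.927743
R(U2) = exp(−0.000014 × 5000) = 0.932394
R(U3) = exp(−0.000037 × 5000) = 0.831104
R(U4) = exp(−0.000052 × 5000) = 0.771052
Parallel (U2 and U3): 1 − (1 − 0.932394)(1 − 0.831104) = 0.988582
Series ([0.988582] and U4): 0.988582 × 0.771052 = 0.762248
Parallel (U1 and [0.762248]): 1 − (1 − 0.927743)(1 − 0.762248) = 0.9828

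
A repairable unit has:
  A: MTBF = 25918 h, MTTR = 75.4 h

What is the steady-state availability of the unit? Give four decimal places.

A(A) = MTBF/(MTBF+MTTR) = 25918/(25918+75.4) = 0.9971

0.9971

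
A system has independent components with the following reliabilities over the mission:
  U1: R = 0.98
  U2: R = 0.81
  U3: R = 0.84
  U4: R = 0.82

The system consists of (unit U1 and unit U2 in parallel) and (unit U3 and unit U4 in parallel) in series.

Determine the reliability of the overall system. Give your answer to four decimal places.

Parallel (U1 and U2): 1 − (1 − 0.980000)(1 − 0.810000) = 0.996200
Parallel (U3 and U4): 1 − (1 − 0.840000)(1 − 0.820000) = 0.971200
Series ([0.996200] and [0.971200]): 0.996200 × 0.971200 = 0.9675

0.9675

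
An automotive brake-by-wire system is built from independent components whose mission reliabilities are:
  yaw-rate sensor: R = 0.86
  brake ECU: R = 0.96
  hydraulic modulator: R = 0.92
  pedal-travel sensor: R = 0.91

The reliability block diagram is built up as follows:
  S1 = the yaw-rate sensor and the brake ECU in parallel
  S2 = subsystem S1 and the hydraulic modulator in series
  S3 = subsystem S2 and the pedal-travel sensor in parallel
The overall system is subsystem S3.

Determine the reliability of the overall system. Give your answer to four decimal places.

0.9923

Parallel (yaw-rate sensor and brake ECU): 1 − (1 − 0.860000)(1 − 0.960000) = 0.994400
Series ([0.994400] and hydraulic modulator): 0.994400 × 0.920000 = 0.914848
Parallel ([0.914848] and pedal-travel sensor): 1 − (1 − 0.914848)(1 − 0.910000) = 0.9923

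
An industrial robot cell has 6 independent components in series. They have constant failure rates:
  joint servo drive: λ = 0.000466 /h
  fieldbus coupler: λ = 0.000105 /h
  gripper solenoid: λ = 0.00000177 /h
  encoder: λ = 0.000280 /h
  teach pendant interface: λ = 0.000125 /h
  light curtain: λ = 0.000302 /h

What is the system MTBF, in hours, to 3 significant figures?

781

Series of exponential components: λ_sys = Σ λ_i
λ_sys = 0.000466 + 0.000105 + 0.00000177 + 0.000280 + 0.000125 + 0.000302 = 1.2798e-03 /h
MTBF = 1 / λ_sys = 781 h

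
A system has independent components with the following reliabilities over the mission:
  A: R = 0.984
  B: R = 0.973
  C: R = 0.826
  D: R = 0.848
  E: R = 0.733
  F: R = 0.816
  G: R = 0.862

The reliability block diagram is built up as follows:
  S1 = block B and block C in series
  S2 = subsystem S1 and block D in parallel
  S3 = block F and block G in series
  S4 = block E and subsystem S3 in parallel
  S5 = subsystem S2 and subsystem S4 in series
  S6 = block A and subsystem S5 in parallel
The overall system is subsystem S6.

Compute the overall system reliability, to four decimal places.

0.9983

Series (B and C): 0.973000 × 0.826000 = 0.803698
Parallel ([0.803698] and D): 1 − (1 − 0.803698)(1 − 0.848000) = 0.970162
Series (F and G): 0.816000 × 0.862000 = 0.703392
Parallel (E and [0.703392]): 1 − (1 − 0.733000)(1 − 0.703392) = 0.920806
Series ([0.970162] and [0.920806]): 0.970162 × 0.920806 = 0.893331
Parallel (A and [0.893331]): 1 − (1 − 0.984000)(1 − 0.893331) = 0.9983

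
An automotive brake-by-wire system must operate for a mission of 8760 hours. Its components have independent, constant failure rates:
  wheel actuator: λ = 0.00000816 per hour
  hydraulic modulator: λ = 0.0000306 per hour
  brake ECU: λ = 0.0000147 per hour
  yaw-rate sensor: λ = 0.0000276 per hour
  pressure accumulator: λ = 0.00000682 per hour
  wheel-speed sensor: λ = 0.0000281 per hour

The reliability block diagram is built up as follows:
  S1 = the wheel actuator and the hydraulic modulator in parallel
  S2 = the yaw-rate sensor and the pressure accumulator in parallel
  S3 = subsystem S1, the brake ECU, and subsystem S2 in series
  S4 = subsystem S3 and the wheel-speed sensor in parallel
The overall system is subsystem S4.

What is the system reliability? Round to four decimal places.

0.9682

R(wheel actuator) = exp(−0.00000816 × 8760) = 0.931013
R(hydraulic modulator) = exp(−0.0000306 × 8760) = 0.764865
R(brake ECU) = exp(−0.0000147 × 8760) = 0.879174
R(yaw-rate sensor) = exp(−0.0000276 × 8760) = 0.785232
R(pressure accumulator) = exp(−0.00000682 × 8760) = 0.942006
R(wheel-speed sensor) = exp(−0.0000281 × 8760) = 0.781800
Parallel (wheel actuator and hydraulic modulator): 1 − (1 − 0.931013)(1 − 0.764865) = 0.983779
Parallel (yaw-rate sensor and pressure accumulator): 1 − (1 − 0.785232)(1 − 0.942006) = 0.987545
Series ([0.983779], brake ECU, and [0.987545]): 0.983779 × 0.879174 × 0.987545 = 0.854140
Parallel ([0.854140] and wheel-speed sensor): 1 − (1 − 0.854140)(1 − 0.781800) = 0.9682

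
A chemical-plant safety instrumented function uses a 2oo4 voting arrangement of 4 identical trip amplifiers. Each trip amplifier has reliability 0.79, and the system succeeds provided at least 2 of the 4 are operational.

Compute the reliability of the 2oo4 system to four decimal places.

R = Σ_{i=2}^{4} C(4,i) p^i (1−p)^{4−i} with p = 0.79
C(4,2)·0.79^2·0.21^2 = 0.165137
C(4,3)·0.79^3·0.21^1 = 0.414153
C(4,4)·0.79^4·0.21^0 = 0.389501
Sum = 0.9688

0.9688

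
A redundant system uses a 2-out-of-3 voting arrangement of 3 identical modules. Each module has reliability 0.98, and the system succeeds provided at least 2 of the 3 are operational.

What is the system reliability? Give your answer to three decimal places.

0.999

R = Σ_{i=2}^{3} C(3,i) p^i (1−p)^{3−i} with p = 0.98
C(3,2)·0.98^2·0.02^1 = 0.05762
C(3,3)·0.98^3·0.02^0 = 0.94119
Sum = 0.999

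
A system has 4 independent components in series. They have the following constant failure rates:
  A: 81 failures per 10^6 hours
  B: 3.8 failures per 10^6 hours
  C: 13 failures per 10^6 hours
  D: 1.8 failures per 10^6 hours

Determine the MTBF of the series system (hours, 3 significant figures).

10000

Series of exponential components: λ_sys = Σ λ_i
λ_sys = 0.000081 + 0.0000038 + 0.000013 + 0.0000018 = 9.9600e-05 /h
MTBF = 1 / λ_sys = 10000 h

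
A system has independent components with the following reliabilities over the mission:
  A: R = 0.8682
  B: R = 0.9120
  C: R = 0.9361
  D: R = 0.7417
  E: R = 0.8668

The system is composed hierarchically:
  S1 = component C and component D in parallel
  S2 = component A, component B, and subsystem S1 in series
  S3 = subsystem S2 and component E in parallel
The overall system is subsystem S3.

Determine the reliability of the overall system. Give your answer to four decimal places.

0.9705

Parallel (C and D): 1 − (1 − 0.936100)(1 − 0.741700) = 0.983495
Series (A, B, and [0.983495]): 0.868200 × 0.912000 × 0.983495 = 0.778730
Parallel ([0.778730] and E): 1 − (1 − 0.778730)(1 − 0.866800) = 0.9705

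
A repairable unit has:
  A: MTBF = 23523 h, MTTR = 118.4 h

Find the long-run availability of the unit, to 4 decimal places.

A(A) = MTBF/(MTBF+MTTR) = 23523/(23523+118.4) = 0.9950

0.9950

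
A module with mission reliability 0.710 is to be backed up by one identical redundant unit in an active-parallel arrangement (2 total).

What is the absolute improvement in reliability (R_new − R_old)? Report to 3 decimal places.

0.206

R_before = 0.710
R_after = 1 − (1 − 0.710)^2 = 0.916
ΔR = 0.916 − 0.710 = 0.206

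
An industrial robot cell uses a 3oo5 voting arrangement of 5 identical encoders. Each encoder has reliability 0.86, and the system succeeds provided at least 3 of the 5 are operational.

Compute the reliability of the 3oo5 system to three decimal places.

0.978

R = Σ_{i=3}^{5} C(5,i) p^i (1−p)^{5−i} with p = 0.86
C(5,3)·0.86^3·0.14^2 = 0.12467
C(5,4)·0.86^4·0.14^1 = 0.38291
C(5,5)·0.86^5·0.14^0 = 0.47043
Sum = 0.978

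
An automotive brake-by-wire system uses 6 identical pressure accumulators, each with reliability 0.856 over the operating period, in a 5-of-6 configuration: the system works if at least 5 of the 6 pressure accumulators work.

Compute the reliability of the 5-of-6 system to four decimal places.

R = Σ_{i=5}^{6} C(6,i) p^i (1−p)^{6−i} with p = 0.856
C(6,5)·0.856^5·0.144^1 = 0.397084
C(6,6)·0.856^6·0.144^0 = 0.393407
Sum = 0.7905

0.7905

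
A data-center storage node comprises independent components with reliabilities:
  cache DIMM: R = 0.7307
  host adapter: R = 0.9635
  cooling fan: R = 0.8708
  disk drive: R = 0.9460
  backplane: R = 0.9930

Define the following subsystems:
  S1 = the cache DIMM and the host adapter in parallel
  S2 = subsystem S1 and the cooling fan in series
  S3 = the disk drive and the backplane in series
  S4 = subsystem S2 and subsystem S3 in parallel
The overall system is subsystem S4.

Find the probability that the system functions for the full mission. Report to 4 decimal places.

Parallel (cache DIMM and host adapter): 1 − (1 − 0.730700)(1 − 0.963500) = 0.990171
Series ([0.990171] and cooling fan): 0.990171 × 0.870800 = 0.862241
Series (disk drive and backplane): 0.946000 × 0.993000 = 0.939378
Parallel ([0.862241] and [0.939378]): 1 − (1 − 0.862241)(1 − 0.939378) = 0.9916

0.9916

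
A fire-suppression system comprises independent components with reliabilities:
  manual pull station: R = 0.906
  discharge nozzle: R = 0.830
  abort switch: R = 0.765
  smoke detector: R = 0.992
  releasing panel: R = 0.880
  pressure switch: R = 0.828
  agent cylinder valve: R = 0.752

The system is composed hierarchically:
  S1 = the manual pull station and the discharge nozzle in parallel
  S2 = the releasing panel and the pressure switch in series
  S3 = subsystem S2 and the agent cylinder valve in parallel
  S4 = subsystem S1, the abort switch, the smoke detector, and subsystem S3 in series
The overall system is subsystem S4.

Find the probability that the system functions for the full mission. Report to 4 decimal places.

Parallel (manual pull station and discharge nozzle): 1 − (1 − 0.906000)(1 − 0.830000) = 0.984020
Series (releasing panel and pressure switch): 0.880000 × 0.828000 = 0.728640
Parallel ([0.728640] and agent cylinder valve): 1 − (1 − 0.728640)(1 − 0.752000) = 0.932703
Series ([0.984020], abort switch, smoke detector, and [0.932703]): 0.984020 × 0.765000 × 0.992000 × 0.932703 = 0.6965

0.6965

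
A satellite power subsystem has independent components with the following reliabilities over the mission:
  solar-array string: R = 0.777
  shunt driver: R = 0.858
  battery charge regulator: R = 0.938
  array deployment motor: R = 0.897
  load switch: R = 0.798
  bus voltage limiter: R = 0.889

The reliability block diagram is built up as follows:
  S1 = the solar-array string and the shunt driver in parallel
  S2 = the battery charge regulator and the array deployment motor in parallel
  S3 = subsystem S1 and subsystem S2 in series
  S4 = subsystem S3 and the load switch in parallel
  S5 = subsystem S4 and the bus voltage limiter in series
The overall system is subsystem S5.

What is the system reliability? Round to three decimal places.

0.882

Parallel (solar-array string and shunt driver): 1 − (1 − 0.77700)(1 − 0.85800) = 0.96833
Parallel (battery charge regulator and array deployment motor): 1 − (1 − 0.93800)(1 − 0.89700) = 0.99361
Series ([0.96833] and [0.99361]): 0.96833 × 0.99361 = 0.96214
Parallel ([0.96214] and load switch): 1 − (1 − 0.96214)(1 − 0.79800) = 0.99235
Series ([0.99235] and bus voltage limiter): 0.99235 × 0.88900 = 0.882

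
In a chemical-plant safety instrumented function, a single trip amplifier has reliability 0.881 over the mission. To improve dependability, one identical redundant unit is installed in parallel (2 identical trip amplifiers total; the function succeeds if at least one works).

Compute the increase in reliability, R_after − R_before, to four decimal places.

0.1048

R_before = 0.881
R_after = 1 − (1 − 0.881)^2 = 0.9858
ΔR = 0.9858 − 0.881 = 0.1048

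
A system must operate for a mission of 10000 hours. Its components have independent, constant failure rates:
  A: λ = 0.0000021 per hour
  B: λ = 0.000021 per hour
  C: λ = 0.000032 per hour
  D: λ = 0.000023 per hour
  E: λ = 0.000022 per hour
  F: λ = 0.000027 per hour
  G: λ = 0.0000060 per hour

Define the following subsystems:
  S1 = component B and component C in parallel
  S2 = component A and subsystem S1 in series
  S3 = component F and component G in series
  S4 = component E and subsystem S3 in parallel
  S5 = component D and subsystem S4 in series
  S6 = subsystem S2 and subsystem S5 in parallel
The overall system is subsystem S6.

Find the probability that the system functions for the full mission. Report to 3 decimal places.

R(A) = exp(−0.0000021 × 10000) = 0.97922
R(B) = exp(−0.000021 × 10000) = 0.81058
R(C) = exp(−0.000032 × 10000) = 0.72615
R(D) = exp(−0.000023 × 10000) = 0.79453
R(E) = exp(−0.000022 × 10000) = 0.80252
R(F) = exp(−0.000027 × 10000) = 0.76338
R(G) = exp(−0.0000060 × 10000) = 0.94176
Parallel (B and C): 1 − (1 − 0.81058)(1 − 0.72615) = 0.94813
Series (A and [0.94813]): 0.97922 × 0.94813 = 0.92843
Series (F and G): 0.76338 × 0.94176 = 0.71892
Parallel (E and [0.71892]): 1 − (1 − 0.80252)(1 − 0.71892) = 0.94449
Series (D and [0.94449]): 0.79453 × 0.94449 = 0.75043
Parallel ([0.92843] and [0.75043]): 1 − (1 − 0.92843)(1 − 0.75043) = 0.982

0.982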